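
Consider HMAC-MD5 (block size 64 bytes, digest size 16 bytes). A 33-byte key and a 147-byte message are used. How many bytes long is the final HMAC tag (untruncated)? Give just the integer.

16

The tag is one MD5 digest: 16 bytes.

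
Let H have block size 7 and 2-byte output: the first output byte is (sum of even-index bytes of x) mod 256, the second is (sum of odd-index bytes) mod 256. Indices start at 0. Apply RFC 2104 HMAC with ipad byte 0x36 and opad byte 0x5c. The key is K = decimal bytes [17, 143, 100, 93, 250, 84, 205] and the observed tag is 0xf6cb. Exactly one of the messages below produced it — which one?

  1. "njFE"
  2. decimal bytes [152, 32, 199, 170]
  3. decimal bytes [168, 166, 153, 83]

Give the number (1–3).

1

Key decimal bytes [17, 143, 100, 93, 250, 84, 205] = 11 8f 64 5d fa 54 cd is exactly B = 7 bytes: K' = 11 8f 64 5d fa 54 cd.
K' ⊕ ipad = 27 b9 52 6b cc 62 fb; K' ⊕ opad = 4d d3 38 01 a6 08 91.
m1: inner = H(27 b9 52 6b cc 62 fb 6e 6a 46 45) = ef 3a; tag = H(4d d3 38 01 a6 08 91 ef 3a) = f6cb ← matches
m2: inner = H(27 b9 52 6b cc 62 fb 98 20 c7 aa) = 0a e5; tag = H(4d d3 38 01 a6 08 91 0a e5) = a1e6
m3: inner = H(27 b9 52 6b cc 62 fb a8 a6 99 53) = 39 c7; tag = H(4d d3 38 01 a6 08 91 39 c7) = 8315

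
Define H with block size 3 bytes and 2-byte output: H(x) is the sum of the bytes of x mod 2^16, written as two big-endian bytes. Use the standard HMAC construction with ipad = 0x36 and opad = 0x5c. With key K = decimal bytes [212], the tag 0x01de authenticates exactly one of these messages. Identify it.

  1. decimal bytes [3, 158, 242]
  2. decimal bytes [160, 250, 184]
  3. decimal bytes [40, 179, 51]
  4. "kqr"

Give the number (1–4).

Key decimal bytes [212] = d4 is 1 byte ≤ B = 3; zero-pad to 3 bytes: K' = d4 00 00.
K' ⊕ ipad = e2 36 36; K' ⊕ opad = 88 5c 5c.
m1: inner = H(e2 36 36 03 9e f2) = 02 e1; tag = H(88 5c 5c 02 e1) = 0223
m2: inner = H(e2 36 36 a0 fa b8) = 03 a0; tag = H(88 5c 5c 03 a0) = 01e3
m3: inner = H(e2 36 36 28 b3 33) = 02 5c; tag = H(88 5c 5c 02 5c) = 019e
m4: inner = H(e2 36 36 6b 71 72) = 02 9c; tag = H(88 5c 5c 02 9c) = 01de ← matches

4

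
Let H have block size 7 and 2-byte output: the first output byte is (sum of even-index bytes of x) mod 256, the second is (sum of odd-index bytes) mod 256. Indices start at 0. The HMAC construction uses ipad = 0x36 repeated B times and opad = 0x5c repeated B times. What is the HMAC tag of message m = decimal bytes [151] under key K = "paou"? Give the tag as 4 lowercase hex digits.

7ecd

Key "paou" = 70 61 6f 75 is 4 bytes ≤ B = 7; zero-pad to 7 bytes: K' = 70 61 6f 75 00 00 00.
K' ⊕ ipad = 46 57 59 43 36 36 36.  K' ⊕ opad = 2c 3d 33 29 5c 5c 5c.
Inner input = (K'⊕ipad) ∥ m = 46 57 59 43 36 36 36 ∥ 97.
Inner hash: even-index sum = 267 mod 256 = 11; odd-index sum = 359 mod 256 = 103 → 0b 67.
Outer input = (K'⊕opad) ∥ inner = 2c 3d 33 29 5c 5c 5c ∥ 0b 67.
Outer hash (tag): even-index sum = 382 mod 256 = 126; odd-index sum = 205 mod 256 = 205 → 7e cd.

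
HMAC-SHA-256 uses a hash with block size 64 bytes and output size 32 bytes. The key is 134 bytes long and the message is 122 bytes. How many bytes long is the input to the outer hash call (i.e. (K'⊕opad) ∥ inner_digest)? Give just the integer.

96

Key is 134 > 64 bytes, so it is hashed to 32 bytes then zero-padded to 64: |K'| = 64.
Outer input = (K'⊕opad) ∥ H(inner) → 64 + 32 = 96 bytes.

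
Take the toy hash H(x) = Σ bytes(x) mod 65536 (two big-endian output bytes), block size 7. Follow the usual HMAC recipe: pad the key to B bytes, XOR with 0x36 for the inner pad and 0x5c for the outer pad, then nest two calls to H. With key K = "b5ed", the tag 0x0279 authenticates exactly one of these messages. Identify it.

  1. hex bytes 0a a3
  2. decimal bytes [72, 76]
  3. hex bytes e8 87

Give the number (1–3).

Key "b5ed" = 62 35 65 64 is 4 bytes ≤ B = 7; zero-pad to 7 bytes: K' = 62 35 65 64 00 00 00.
K' ⊕ ipad = 54 03 53 52 36 36 36; K' ⊕ opad = 3e 69 39 38 5c 5c 5c.
m1: inner = H(54 03 53 52 36 36 36 0a a3) = 02 4b; tag = H(3e 69 39 38 5c 5c 5c 02 4b) = 0279 ← matches
m2: inner = H(54 03 53 52 36 36 36 48 4c) = 02 32; tag = H(3e 69 39 38 5c 5c 5c 02 32) = 0260
m3: inner = H(54 03 53 52 36 36 36 e8 87) = 03 0d; tag = H(3e 69 39 38 5c 5c 5c 03 0d) = 023c

1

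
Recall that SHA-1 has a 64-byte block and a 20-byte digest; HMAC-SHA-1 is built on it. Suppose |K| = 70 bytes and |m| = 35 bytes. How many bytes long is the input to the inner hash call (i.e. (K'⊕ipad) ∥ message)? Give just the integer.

99

Key is 70 > 64 bytes, so it is hashed to 20 bytes then zero-padded to 64: |K'| = 64.
Inner input = (K'⊕ipad) ∥ m → 64 + 35 = 99 bytes.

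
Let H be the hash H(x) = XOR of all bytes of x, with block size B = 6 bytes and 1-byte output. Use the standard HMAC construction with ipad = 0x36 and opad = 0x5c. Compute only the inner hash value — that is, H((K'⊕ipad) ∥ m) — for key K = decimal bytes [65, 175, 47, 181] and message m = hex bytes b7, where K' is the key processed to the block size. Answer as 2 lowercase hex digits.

c3

Key decimal bytes [65, 175, 47, 181] = 41 af 2f b5 is 4 bytes ≤ B = 6; zero-pad to 6 bytes: K' = 41 af 2f b5 00 00.
K' ⊕ ipad = 77 99 19 83 36 36.
Inner input = 77 99 19 83 36 36 ∥ b7.
Inner hash: XOR 77⊕99⊕19⊕83⊕36⊕36⊕b7 = c3.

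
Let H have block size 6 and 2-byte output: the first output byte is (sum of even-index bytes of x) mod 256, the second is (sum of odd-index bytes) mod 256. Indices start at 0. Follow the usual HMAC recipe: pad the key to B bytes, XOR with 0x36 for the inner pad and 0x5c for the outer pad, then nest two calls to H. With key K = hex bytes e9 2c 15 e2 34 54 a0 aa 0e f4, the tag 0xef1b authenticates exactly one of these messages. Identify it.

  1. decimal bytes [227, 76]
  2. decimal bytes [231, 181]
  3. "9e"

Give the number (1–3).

Key hex bytes e9 2c 15 e2 34 54 a0 aa 0e f4 is 10 bytes > B = 6, so hash it first: H(key) = e0 00, then zero-pad to 6 bytes: K' = e0 00 00 00 00 00.
K' ⊕ ipad = d6 36 36 36 36 36; K' ⊕ opad = bc 5c 5c 5c 5c 5c.
m1: inner = H(d6 36 36 36 36 36 e3 4c) = 25 ee; tag = H(bc 5c 5c 5c 5c 5c 25 ee) = 9902
m2: inner = H(d6 36 36 36 36 36 e7 b5) = 29 57; tag = H(bc 5c 5c 5c 5c 5c 29 57) = 9d6b
m3: inner = H(d6 36 36 36 36 36 39 65) = 7b 07; tag = H(bc 5c 5c 5c 5c 5c 7b 07) = ef1b ← matches

3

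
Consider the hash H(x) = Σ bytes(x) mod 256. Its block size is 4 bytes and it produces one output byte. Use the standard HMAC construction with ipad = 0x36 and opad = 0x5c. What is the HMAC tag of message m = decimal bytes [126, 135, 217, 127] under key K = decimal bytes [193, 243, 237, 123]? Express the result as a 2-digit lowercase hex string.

65

Key decimal bytes [193, 243, 237, 123] = c1 f3 ed 7b is exactly B = 4 bytes: K' = c1 f3 ed 7b.
K' ⊕ ipad = f7 c5 db 4d.  K' ⊕ opad = 9d af b1 27.
Inner input = (K'⊕ipad) ∥ m = f7 c5 db 4d ∥ 7e 87 d9 7f.
Inner hash: sum = 247+197+219+77+126+135+217+127 = 1345; mod 256 = 65 → 41.
Outer input = (K'⊕opad) ∥ inner = 9d af b1 27 ∥ 41.
Outer hash (tag): sum = 157+175+177+39+65 = 613; mod 256 = 101 → 65.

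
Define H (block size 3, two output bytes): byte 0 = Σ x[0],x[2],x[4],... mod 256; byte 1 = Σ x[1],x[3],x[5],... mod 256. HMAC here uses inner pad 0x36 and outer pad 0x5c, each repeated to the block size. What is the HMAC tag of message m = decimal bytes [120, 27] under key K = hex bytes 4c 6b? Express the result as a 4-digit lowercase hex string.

4102

Key hex bytes 4c 6b is 2 bytes ≤ B = 3; zero-pad to 3 bytes: K' = 4c 6b 00.
K' ⊕ ipad = 7a 5d 36.  K' ⊕ opad = 10 37 5c.
Inner input = (K'⊕ipad) ∥ m = 7a 5d 36 ∥ 78 1b.
Inner hash: even-index sum = 203 mod 256 = 203; odd-index sum = 213 mod 256 = 213 → cb d5.
Outer input = (K'⊕opad) ∥ inner = 10 37 5c ∥ cb d5.
Outer hash (tag): even-index sum = 321 mod 256 = 65; odd-index sum = 258 mod 256 = 2 → 41 02.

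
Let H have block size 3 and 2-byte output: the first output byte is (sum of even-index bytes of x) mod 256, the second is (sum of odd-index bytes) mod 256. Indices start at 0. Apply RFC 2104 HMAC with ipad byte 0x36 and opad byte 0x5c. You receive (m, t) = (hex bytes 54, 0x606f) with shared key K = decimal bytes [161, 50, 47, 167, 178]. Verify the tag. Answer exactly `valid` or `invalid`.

Key decimal bytes [161, 50, 47, 167, 178] = a1 32 2f a7 b2 is 5 bytes > B = 3, so hash it first: H(key) = 82 d9, then zero-pad to 3 bytes: K' = 82 d9 00.
K' ⊕ ipad = b4 ef 36; K' ⊕ opad = de 85 5c.
Inner hash: even-index sum = 234 mod 256 = 234; odd-index sum = 323 mod 256 = 67 → ea 43.
Outer hash (recomputed tag): even-index sum = 381 mod 256 = 125; odd-index sum = 367 mod 256 = 111 → 7d 6f.
Recomputed tag = 7d6f; claimed = 606f → mismatch.

invalid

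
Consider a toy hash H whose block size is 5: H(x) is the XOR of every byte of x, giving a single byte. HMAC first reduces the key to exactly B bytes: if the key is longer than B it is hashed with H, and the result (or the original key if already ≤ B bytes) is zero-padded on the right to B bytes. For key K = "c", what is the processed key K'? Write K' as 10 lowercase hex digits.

6300000000

Key "c" = 63 is 1 byte ≤ B = 5; zero-pad to 5 bytes: K' = 63 00 00 00 00.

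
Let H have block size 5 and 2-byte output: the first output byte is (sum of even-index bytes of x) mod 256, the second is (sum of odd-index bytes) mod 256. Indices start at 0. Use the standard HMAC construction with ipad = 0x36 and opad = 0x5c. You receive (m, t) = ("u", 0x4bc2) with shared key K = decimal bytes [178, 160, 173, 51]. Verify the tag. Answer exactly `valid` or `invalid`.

invalid

Key decimal bytes [178, 160, 173, 51] = b2 a0 ad 33 is 4 bytes ≤ B = 5; zero-pad to 5 bytes: K' = b2 a0 ad 33 00.
K' ⊕ ipad = 84 96 9b 05 36; K' ⊕ opad = ee fc f1 6f 5c.
Inner hash: even-index sum = 341 mod 256 = 85; odd-index sum = 272 mod 256 = 16 → 55 10.
Outer hash (recomputed tag): even-index sum = 587 mod 256 = 75; odd-index sum = 448 mod 256 = 192 → 4b c0.
Recomputed tag = 4bc0; claimed = 4bc2 → mismatch.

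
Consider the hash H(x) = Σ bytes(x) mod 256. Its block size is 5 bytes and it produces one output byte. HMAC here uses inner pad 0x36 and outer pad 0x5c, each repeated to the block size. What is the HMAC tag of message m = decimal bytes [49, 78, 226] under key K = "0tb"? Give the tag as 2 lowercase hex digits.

f3

Key "0tb" = 30 74 62 is 3 bytes ≤ B = 5; zero-pad to 5 bytes: K' = 30 74 62 00 00.
K' ⊕ ipad = 06 42 54 36 36.  K' ⊕ opad = 6c 28 3e 5c 5c.
Inner input = (K'⊕ipad) ∥ m = 06 42 54 36 36 ∥ 31 4e e2.
Inner hash: sum = 6+66+84+54+54+49+78+226 = 617; mod 256 = 105 → 69.
Outer input = (K'⊕opad) ∥ inner = 6c 28 3e 5c 5c ∥ 69.
Outer hash (tag): sum = 108+40+62+92+92+105 = 499; mod 256 = 243 → f3.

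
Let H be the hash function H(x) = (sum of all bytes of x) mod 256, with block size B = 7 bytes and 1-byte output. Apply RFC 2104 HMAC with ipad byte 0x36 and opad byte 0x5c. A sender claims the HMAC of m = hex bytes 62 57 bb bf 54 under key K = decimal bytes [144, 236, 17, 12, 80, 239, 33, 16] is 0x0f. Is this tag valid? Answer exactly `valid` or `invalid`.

invalid

Key decimal bytes [144, 236, 17, 12, 80, 239, 33, 16] = 90 ec 11 0c 50 ef 21 10 is 8 bytes > B = 7, so hash it first: H(key) = 09, then zero-pad to 7 bytes: K' = 09 00 00 00 00 00 00.
K' ⊕ ipad = 3f 36 36 36 36 36 36; K' ⊕ opad = 55 5c 5c 5c 5c 5c 5c.
Inner hash: sum = 63+54+54+54+54+54+54+98+87+187+191+84 = 1034; mod 256 = 10 → 0a.
Outer hash (recomputed tag): sum = 85+92+92+92+92+92+92+10 = 647; mod 256 = 135 → 87.
Recomputed tag = 87; claimed = 0f → mismatch.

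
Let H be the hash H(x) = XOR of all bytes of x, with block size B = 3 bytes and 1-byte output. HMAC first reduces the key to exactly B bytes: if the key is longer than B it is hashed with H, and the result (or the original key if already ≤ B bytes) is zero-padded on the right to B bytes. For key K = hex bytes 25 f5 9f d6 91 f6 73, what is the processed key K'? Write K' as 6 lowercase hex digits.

|K| = 7 > B = 3, so first hash the key.
H(K): XOR 25⊕f5⊕9f⊕d6⊕91⊕f6⊕73 = 8d.
Zero-pad H(K) = 8d to 3 bytes: K' = 8d 00 00.

8d0000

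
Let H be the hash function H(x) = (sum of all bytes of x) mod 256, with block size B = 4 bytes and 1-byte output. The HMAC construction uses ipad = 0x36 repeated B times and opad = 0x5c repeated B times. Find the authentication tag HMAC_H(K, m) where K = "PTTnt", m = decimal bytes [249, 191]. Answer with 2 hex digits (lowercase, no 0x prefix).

Key "PTTnt" = 50 54 54 6e 74 is 5 bytes > B = 4, so hash it first: H(key) = da, then zero-pad to 4 bytes: K' = da 00 00 00.
K' ⊕ ipad = ec 36 36 36.  K' ⊕ opad = 86 5c 5c 5c.
Inner input = (K'⊕ipad) ∥ m = ec 36 36 36 ∥ f9 bf.
Inner hash: sum = 236+54+54+54+249+191 = 838; mod 256 = 70 → 46.
Outer input = (K'⊕opad) ∥ inner = 86 5c 5c 5c ∥ 46.
Outer hash (tag): sum = 134+92+92+92+70 = 480; mod 256 = 224 → e0.

e0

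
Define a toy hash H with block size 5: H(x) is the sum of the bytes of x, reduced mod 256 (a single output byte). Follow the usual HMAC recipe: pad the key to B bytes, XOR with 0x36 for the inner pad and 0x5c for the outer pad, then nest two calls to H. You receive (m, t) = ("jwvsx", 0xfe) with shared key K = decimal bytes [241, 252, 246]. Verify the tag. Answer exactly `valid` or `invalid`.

Key decimal bytes [241, 252, 246] = f1 fc f6 is 3 bytes ≤ B = 5; zero-pad to 5 bytes: K' = f1 fc f6 00 00.
K' ⊕ ipad = c7 ca c0 36 36; K' ⊕ opad = ad a0 aa 5c 5c.
Inner hash: sum = 199+202+192+54+54+106+119+118+115+120 = 1279; mod 256 = 255 → ff.
Outer hash (recomputed tag): sum = 173+160+170+92+92+255 = 942; mod 256 = 174 → ae.
Recomputed tag = ae; claimed = fe → mismatch.

invalid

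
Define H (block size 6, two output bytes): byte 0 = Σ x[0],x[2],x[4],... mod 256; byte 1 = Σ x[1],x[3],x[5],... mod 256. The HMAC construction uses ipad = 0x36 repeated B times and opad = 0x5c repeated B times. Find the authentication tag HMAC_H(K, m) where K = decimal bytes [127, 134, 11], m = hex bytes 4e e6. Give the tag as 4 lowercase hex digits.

e094

Key decimal bytes [127, 134, 11] = 7f 86 0b is 3 bytes ≤ B = 6; zero-pad to 6 bytes: K' = 7f 86 0b 00 00 00.
K' ⊕ ipad = 49 b0 3d 36 36 36.  K' ⊕ opad = 23 da 57 5c 5c 5c.
Inner input = (K'⊕ipad) ∥ m = 49 b0 3d 36 36 36 ∥ 4e e6.
Inner hash: even-index sum = 266 mod 256 = 10; odd-index sum = 514 mod 256 = 2 → 0a 02.
Outer input = (K'⊕opad) ∥ inner = 23 da 57 5c 5c 5c ∥ 0a 02.
Outer hash (tag): even-index sum = 224 mod 256 = 224; odd-index sum = 404 mod 256 = 148 → e0 94.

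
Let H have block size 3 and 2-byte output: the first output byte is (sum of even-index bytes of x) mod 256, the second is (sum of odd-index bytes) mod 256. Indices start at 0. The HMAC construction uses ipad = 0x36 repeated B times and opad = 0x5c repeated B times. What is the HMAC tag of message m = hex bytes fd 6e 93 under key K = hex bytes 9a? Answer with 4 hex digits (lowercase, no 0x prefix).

e8ac

Key hex bytes 9a is 1 byte ≤ B = 3; zero-pad to 3 bytes: K' = 9a 00 00.
K' ⊕ ipad = ac 36 36.  K' ⊕ opad = c6 5c 5c.
Inner input = (K'⊕ipad) ∥ m = ac 36 36 ∥ fd 6e 93.
Inner hash: even-index sum = 336 mod 256 = 80; odd-index sum = 454 mod 256 = 198 → 50 c6.
Outer input = (K'⊕opad) ∥ inner = c6 5c 5c ∥ 50 c6.
Outer hash (tag): even-index sum = 488 mod 256 = 232; odd-index sum = 172 mod 256 = 172 → e8 ac.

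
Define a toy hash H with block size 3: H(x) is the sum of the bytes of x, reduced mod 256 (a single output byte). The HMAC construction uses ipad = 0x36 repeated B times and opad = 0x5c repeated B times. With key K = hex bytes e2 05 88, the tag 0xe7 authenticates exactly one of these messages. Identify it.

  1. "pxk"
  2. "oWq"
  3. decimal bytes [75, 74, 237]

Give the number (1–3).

2

Key hex bytes e2 05 88 is exactly B = 3 bytes: K' = e2 05 88.
K' ⊕ ipad = d4 33 be; K' ⊕ opad = be 59 d4.
m1: inner = H(d4 33 be 70 78 6b) = 18; tag = H(be 59 d4 18) = 03
m2: inner = H(d4 33 be 6f 57 71) = fc; tag = H(be 59 d4 fc) = e7 ← matches
m3: inner = H(d4 33 be 4b 4a ed) = 47; tag = H(be 59 d4 47) = 32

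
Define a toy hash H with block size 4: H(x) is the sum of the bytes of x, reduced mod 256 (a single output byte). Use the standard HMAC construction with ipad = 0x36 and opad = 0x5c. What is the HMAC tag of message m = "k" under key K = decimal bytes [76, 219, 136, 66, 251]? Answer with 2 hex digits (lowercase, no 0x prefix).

Key decimal bytes [76, 219, 136, 66, 251] = 4c db 88 42 fb is 5 bytes > B = 4, so hash it first: H(key) = ec, then zero-pad to 4 bytes: K' = ec 00 00 00.
K' ⊕ ipad = da 36 36 36.  K' ⊕ opad = b0 5c 5c 5c.
Inner input = (K'⊕ipad) ∥ m = da 36 36 36 ∥ 6b.
Inner hash: sum = 218+54+54+54+107 = 487; mod 256 = 231 → e7.
Outer input = (K'⊕opad) ∥ inner = b0 5c 5c 5c ∥ e7.
Outer hash (tag): sum = 176+92+92+92+231 = 683; mod 256 = 171 → ab.

ab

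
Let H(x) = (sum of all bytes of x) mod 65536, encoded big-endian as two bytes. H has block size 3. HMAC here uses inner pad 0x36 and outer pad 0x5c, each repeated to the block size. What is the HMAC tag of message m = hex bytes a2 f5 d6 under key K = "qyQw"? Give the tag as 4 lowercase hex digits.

Key "qyQw" = 71 79 51 77 is 4 bytes > B = 3, so hash it first: H(key) = 01 b2, then zero-pad to 3 bytes: K' = 01 b2 00.
K' ⊕ ipad = 37 84 36.  K' ⊕ opad = 5d ee 5c.
Inner input = (K'⊕ipad) ∥ m = 37 84 36 ∥ a2 f5 d6.
Inner hash: sum = 55+132+54+162+245+214 = 862 → 03 5e.
Outer input = (K'⊕opad) ∥ inner = 5d ee 5c ∥ 03 5e.
Outer hash (tag): sum = 93+238+92+3+94 = 520 → 02 08.

0208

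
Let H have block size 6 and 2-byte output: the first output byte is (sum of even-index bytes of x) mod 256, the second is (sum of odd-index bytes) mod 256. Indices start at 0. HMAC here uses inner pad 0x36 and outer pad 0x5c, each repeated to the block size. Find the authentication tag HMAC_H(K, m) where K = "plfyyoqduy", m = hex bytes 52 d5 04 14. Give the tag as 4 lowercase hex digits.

Key "plfyyoqduy" = 70 6c 66 79 79 6f 71 64 75 79 is 10 bytes > B = 6, so hash it first: H(key) = 35 31, then zero-pad to 6 bytes: K' = 35 31 00 00 00 00.
K' ⊕ ipad = 03 07 36 36 36 36.  K' ⊕ opad = 69 6d 5c 5c 5c 5c.
Inner input = (K'⊕ipad) ∥ m = 03 07 36 36 36 36 ∥ 52 d5 04 14.
Inner hash: even-index sum = 197 mod 256 = 197; odd-index sum = 348 mod 256 = 92 → c5 5c.
Outer input = (K'⊕opad) ∥ inner = 69 6d 5c 5c 5c 5c ∥ c5 5c.
Outer hash (tag): even-index sum = 486 mod 256 = 230; odd-index sum = 385 mod 256 = 129 → e6 81.

e681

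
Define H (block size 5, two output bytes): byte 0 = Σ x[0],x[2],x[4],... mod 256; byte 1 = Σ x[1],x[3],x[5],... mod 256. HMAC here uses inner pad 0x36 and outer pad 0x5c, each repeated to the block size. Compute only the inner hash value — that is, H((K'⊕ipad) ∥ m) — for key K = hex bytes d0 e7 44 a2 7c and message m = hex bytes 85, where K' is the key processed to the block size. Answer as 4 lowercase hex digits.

Key hex bytes d0 e7 44 a2 7c is exactly B = 5 bytes: K' = d0 e7 44 a2 7c.
K' ⊕ ipad = e6 d1 72 94 4a.
Inner input = e6 d1 72 94 4a ∥ 85.
Inner hash: even-index sum = 418 mod 256 = 162; odd-index sum = 490 mod 256 = 234 → a2 ea.

a2ea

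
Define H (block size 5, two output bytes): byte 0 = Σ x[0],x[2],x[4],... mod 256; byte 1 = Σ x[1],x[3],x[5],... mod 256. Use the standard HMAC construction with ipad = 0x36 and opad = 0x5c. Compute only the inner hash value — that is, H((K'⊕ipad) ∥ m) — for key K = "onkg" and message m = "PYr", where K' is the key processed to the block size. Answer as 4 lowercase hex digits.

Key "onkg" = 6f 6e 6b 67 is 4 bytes ≤ B = 5; zero-pad to 5 bytes: K' = 6f 6e 6b 67 00.
K' ⊕ ipad = 59 58 5d 51 36.
Inner input = 59 58 5d 51 36 ∥ 50 59 72.
Inner hash: even-index sum = 325 mod 256 = 69; odd-index sum = 363 mod 256 = 107 → 45 6b.

456b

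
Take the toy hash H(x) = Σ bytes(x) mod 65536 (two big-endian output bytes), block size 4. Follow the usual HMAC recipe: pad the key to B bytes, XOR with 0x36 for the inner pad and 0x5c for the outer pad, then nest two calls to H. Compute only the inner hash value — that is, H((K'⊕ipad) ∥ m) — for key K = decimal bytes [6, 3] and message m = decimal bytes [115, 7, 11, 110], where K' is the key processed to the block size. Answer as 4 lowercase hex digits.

Key decimal bytes [6, 3] = 06 03 is 2 bytes ≤ B = 4; zero-pad to 4 bytes: K' = 06 03 00 00.
K' ⊕ ipad = 30 35 36 36.
Inner input = 30 35 36 36 ∥ 73 07 0b 6e.
Inner hash: sum = 48+53+54+54+115+7+11+110 = 452 → 01 c4.

01c4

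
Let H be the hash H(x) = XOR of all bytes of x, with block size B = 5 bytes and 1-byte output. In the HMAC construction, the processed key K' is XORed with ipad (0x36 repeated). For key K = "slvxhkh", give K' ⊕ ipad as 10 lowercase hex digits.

Key "slvxhkh" = 73 6c 76 78 68 6b 68 is 7 bytes > B = 5, so hash it first: H(key) = 7a, then zero-pad to 5 bytes: K' = 7a 00 00 00 00.
XOR each byte with 0x36: 7a⊕36=4c, 00⊕36=36, 00⊕36=36, 00⊕36=36, 00⊕36=36.

4c36363636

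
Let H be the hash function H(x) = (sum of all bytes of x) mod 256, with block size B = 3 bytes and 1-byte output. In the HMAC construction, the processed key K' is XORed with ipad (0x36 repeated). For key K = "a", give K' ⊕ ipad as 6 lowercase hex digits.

Key "a" = 61 is 1 byte ≤ B = 3; zero-pad to 3 bytes: K' = 61 00 00.
XOR each byte with 0x36: 61⊕36=57, 00⊕36=36, 00⊕36=36.

573636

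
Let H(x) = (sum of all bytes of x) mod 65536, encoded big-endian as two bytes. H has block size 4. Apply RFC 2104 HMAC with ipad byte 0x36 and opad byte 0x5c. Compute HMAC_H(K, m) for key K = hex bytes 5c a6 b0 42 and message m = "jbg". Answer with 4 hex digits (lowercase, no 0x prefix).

Key hex bytes 5c a6 b0 42 is exactly B = 4 bytes: K' = 5c a6 b0 42.
K' ⊕ ipad = 6a 90 86 74.  K' ⊕ opad = 00 fa ec 1e.
Inner input = (K'⊕ipad) ∥ m = 6a 90 86 74 ∥ 6a 62 67.
Inner hash: sum = 106+144+134+116+106+98+103 = 807 → 03 27.
Outer input = (K'⊕opad) ∥ inner = 00 fa ec 1e ∥ 03 27.
Outer hash (tag): sum = 0+250+236+30+3+39 = 558 → 02 2e.

022e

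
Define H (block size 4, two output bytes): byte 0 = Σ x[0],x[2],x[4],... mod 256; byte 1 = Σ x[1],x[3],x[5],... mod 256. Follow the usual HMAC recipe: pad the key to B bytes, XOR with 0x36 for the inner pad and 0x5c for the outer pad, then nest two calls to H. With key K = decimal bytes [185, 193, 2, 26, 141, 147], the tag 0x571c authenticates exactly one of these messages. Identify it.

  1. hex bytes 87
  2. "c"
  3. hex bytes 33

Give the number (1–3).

3

Key decimal bytes [185, 193, 2, 26, 141, 147] = b9 c1 02 1a 8d 93 is 6 bytes > B = 4, so hash it first: H(key) = 48 6e, then zero-pad to 4 bytes: K' = 48 6e 00 00.
K' ⊕ ipad = 7e 58 36 36; K' ⊕ opad = 14 32 5c 5c.
m1: inner = H(7e 58 36 36 87) = 3b 8e; tag = H(14 32 5c 5c 3b 8e) = ab1c
m2: inner = H(7e 58 36 36 63) = 17 8e; tag = H(14 32 5c 5c 17 8e) = 871c
m3: inner = H(7e 58 36 36 33) = e7 8e; tag = H(14 32 5c 5c e7 8e) = 571c ← matches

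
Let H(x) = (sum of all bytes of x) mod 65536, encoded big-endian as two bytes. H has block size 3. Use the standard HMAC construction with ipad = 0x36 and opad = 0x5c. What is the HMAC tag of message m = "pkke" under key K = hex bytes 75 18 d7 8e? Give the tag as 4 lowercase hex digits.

Key hex bytes 75 18 d7 8e is 4 bytes > B = 3, so hash it first: H(key) = 01 f2, then zero-pad to 3 bytes: K' = 01 f2 00.
K' ⊕ ipad = 37 c4 36.  K' ⊕ opad = 5d ae 5c.
Inner input = (K'⊕ipad) ∥ m = 37 c4 36 ∥ 70 6b 6b 65.
Inner hash: sum = 55+196+54+112+107+107+101 = 732 → 02 dc.
Outer input = (K'⊕opad) ∥ inner = 5d ae 5c ∥ 02 dc.
Outer hash (tag): sum = 93+174+92+2+220 = 581 → 02 45.

0245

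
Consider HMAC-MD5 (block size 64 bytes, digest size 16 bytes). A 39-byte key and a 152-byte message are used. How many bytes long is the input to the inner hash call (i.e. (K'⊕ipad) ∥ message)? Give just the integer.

Key is 39 ≤ 64 bytes, zero-padded: |K'| = 64.
Inner input = (K'⊕ipad) ∥ m → 64 + 152 = 216 bytes.

216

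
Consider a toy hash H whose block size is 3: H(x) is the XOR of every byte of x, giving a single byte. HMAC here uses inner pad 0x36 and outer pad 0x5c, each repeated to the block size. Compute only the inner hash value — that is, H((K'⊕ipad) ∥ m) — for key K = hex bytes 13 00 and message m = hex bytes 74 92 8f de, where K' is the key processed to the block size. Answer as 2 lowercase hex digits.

92

Key hex bytes 13 00 is 2 bytes ≤ B = 3; zero-pad to 3 bytes: K' = 13 00 00.
K' ⊕ ipad = 25 36 36.
Inner input = 25 36 36 ∥ 74 92 8f de.
Inner hash: XOR 25⊕36⊕36⊕74⊕92⊕8f⊕de = 92.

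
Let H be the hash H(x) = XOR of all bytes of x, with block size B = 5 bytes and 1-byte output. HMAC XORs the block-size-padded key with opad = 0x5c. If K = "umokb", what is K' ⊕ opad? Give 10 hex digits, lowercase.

Key "umokb" = 75 6d 6f 6b 62 is exactly B = 5 bytes: K' = 75 6d 6f 6b 62.
XOR each byte with 0x5c: 75⊕5c=29, 6d⊕5c=31, 6f⊕5c=33, 6b⊕5c=37, 62⊕5c=3e.

293133373e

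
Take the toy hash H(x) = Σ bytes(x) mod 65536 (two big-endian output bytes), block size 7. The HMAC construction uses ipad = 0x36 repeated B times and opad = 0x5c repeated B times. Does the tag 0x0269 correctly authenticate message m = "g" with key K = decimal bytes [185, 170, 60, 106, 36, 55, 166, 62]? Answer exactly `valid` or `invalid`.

valid

Key decimal bytes [185, 170, 60, 106, 36, 55, 166, 62] = b9 aa 3c 6a 24 37 a6 3e is 8 bytes > B = 7, so hash it first: H(key) = 03 48, then zero-pad to 7 bytes: K' = 03 48 00 00 00 00 00.
K' ⊕ ipad = 35 7e 36 36 36 36 36; K' ⊕ opad = 5f 14 5c 5c 5c 5c 5c.
Inner hash: sum = 53+126+54+54+54+54+54+103 = 552 → 02 28.
Outer hash (recomputed tag): sum = 95+20+92+92+92+92+92+2+40 = 617 → 02 69.
Recomputed tag = 0269; claimed = 0269 → match.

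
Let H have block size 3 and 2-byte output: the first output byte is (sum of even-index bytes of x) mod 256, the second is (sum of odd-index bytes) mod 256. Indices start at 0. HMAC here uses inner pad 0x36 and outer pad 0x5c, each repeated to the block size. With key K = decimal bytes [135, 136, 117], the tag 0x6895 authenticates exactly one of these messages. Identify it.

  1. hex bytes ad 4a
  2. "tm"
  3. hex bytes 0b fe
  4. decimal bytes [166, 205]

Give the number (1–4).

4

Key decimal bytes [135, 136, 117] = 87 88 75 is exactly B = 3 bytes: K' = 87 88 75.
K' ⊕ ipad = b1 be 43; K' ⊕ opad = db d4 29.
m1: inner = H(b1 be 43 ad 4a) = 3e 6b; tag = H(db d4 29 3e 6b) = 6f12
m2: inner = H(b1 be 43 74 6d) = 61 32; tag = H(db d4 29 61 32) = 3635
m3: inner = H(b1 be 43 0b fe) = f2 c9; tag = H(db d4 29 f2 c9) = cdc6
m4: inner = H(b1 be 43 a6 cd) = c1 64; tag = H(db d4 29 c1 64) = 6895 ← matches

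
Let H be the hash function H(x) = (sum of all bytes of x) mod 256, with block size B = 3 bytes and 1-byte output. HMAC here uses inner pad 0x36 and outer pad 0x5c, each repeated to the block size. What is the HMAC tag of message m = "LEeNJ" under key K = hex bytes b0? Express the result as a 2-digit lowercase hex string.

24

Key hex bytes b0 is 1 byte ≤ B = 3; zero-pad to 3 bytes: K' = b0 00 00.
K' ⊕ ipad = 86 36 36.  K' ⊕ opad = ec 5c 5c.
Inner input = (K'⊕ipad) ∥ m = 86 36 36 ∥ 4c 45 65 4e 4a.
Inner hash: sum = 134+54+54+76+69+101+78+74 = 640; mod 256 = 128 → 80.
Outer input = (K'⊕opad) ∥ inner = ec 5c 5c ∥ 80.
Outer hash (tag): sum = 236+92+92+128 = 548; mod 256 = 36 → 24.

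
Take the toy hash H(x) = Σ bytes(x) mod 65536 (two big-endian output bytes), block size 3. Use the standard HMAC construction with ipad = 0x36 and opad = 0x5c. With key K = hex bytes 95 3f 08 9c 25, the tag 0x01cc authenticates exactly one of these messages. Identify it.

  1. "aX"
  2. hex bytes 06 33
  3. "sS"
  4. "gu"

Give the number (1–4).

Key hex bytes 95 3f 08 9c 25 is 5 bytes > B = 3, so hash it first: H(key) = 01 9d, then zero-pad to 3 bytes: K' = 01 9d 00.
K' ⊕ ipad = 37 ab 36; K' ⊕ opad = 5d c1 5c.
m1: inner = H(37 ab 36 61 58) = 01 d1; tag = H(5d c1 5c 01 d1) = 024c
m2: inner = H(37 ab 36 06 33) = 01 51; tag = H(5d c1 5c 01 51) = 01cc ← matches
m3: inner = H(37 ab 36 73 53) = 01 de; tag = H(5d c1 5c 01 de) = 0259
m4: inner = H(37 ab 36 67 75) = 01 f4; tag = H(5d c1 5c 01 f4) = 026f

2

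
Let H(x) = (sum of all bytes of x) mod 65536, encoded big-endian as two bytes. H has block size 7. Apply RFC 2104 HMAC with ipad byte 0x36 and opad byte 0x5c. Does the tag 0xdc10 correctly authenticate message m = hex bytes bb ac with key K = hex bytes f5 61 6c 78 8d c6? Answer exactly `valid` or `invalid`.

Key hex bytes f5 61 6c 78 8d c6 is 6 bytes ≤ B = 7; zero-pad to 7 bytes: K' = f5 61 6c 78 8d c6 00.
K' ⊕ ipad = c3 57 5a 4e bb f0 36; K' ⊕ opad = a9 3d 30 24 d1 9a 5c.
Inner hash: sum = 195+87+90+78+187+240+54+187+172 = 1290 → 05 0a.
Outer hash (recomputed tag): sum = 169+61+48+36+209+154+92+5+10 = 784 → 03 10.
Recomputed tag = 0310; claimed = dc10 → mismatch.

invalid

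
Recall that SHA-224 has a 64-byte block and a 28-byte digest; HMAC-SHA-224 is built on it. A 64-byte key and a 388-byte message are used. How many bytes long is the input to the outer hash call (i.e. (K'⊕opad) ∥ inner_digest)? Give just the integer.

92

Key is 64 ≤ 64 bytes, zero-padded: |K'| = 64.
Outer input = (K'⊕opad) ∥ H(inner) → 64 + 28 = 92 bytes.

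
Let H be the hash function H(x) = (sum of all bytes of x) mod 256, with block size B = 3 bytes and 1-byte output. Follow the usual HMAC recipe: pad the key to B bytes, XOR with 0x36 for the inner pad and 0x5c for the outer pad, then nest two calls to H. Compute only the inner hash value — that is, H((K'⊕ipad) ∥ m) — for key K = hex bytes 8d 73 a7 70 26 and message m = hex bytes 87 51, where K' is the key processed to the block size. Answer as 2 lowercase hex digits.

Key hex bytes 8d 73 a7 70 26 is 5 bytes > B = 3, so hash it first: H(key) = 3d, then zero-pad to 3 bytes: K' = 3d 00 00.
K' ⊕ ipad = 0b 36 36.
Inner input = 0b 36 36 ∥ 87 51.
Inner hash: sum = 11+54+54+135+81 = 335; mod 256 = 79 → 4f.

4f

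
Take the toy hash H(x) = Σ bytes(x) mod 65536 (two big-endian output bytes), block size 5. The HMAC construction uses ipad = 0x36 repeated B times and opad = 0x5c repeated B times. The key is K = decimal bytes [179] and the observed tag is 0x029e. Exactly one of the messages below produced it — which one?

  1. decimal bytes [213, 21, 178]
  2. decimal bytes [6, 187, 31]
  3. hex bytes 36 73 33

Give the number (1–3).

Key decimal bytes [179] = b3 is 1 byte ≤ B = 5; zero-pad to 5 bytes: K' = b3 00 00 00 00.
K' ⊕ ipad = 85 36 36 36 36; K' ⊕ opad = ef 5c 5c 5c 5c.
m1: inner = H(85 36 36 36 36 d5 15 b2) = 02 f9; tag = H(ef 5c 5c 5c 5c 02 f9) = 035a
m2: inner = H(85 36 36 36 36 06 bb 1f) = 02 3d; tag = H(ef 5c 5c 5c 5c 02 3d) = 029e ← matches
m3: inner = H(85 36 36 36 36 36 73 33) = 02 39; tag = H(ef 5c 5c 5c 5c 02 39) = 029a

2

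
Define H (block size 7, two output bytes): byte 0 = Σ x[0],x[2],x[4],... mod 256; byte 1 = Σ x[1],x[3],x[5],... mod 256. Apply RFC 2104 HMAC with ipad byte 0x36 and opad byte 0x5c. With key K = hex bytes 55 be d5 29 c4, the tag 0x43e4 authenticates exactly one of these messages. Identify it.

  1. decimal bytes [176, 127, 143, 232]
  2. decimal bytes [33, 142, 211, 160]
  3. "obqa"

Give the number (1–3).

Key hex bytes 55 be d5 29 c4 is 5 bytes ≤ B = 7; zero-pad to 7 bytes: K' = 55 be d5 29 c4 00 00.
K' ⊕ ipad = 63 88 e3 1f f2 36 36; K' ⊕ opad = 09 e2 89 75 98 5c 5c.
m1: inner = H(63 88 e3 1f f2 36 36 b0 7f 8f e8) = d5 1c; tag = H(09 e2 89 75 98 5c 5c d5 1c) = a288
m2: inner = H(63 88 e3 1f f2 36 36 21 8e d3 a0) = 9c d1; tag = H(09 e2 89 75 98 5c 5c 9c d1) = 574f
m3: inner = H(63 88 e3 1f f2 36 36 6f 62 71 61) = 31 bd; tag = H(09 e2 89 75 98 5c 5c 31 bd) = 43e4 ← matches

3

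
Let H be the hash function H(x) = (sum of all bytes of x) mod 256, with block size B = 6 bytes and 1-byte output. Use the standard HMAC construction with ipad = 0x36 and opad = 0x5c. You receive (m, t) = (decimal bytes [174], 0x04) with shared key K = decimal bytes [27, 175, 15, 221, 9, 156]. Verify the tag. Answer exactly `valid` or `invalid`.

invalid

Key decimal bytes [27, 175, 15, 221, 9, 156] = 1b af 0f dd 09 9c is exactly B = 6 bytes: K' = 1b af 0f dd 09 9c.
K' ⊕ ipad = 2d 99 39 eb 3f aa; K' ⊕ opad = 47 f3 53 81 55 c0.
Inner hash: sum = 45+153+57+235+63+170+174 = 897; mod 256 = 129 → 81.
Outer hash (recomputed tag): sum = 71+243+83+129+85+192+129 = 932; mod 256 = 164 → a4.
Recomputed tag = a4; claimed = 04 → mismatch.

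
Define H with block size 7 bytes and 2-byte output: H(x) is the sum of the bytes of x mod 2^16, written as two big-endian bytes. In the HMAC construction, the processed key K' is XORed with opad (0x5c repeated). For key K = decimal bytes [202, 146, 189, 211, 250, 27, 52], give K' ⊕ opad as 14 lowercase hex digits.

Key decimal bytes [202, 146, 189, 211, 250, 27, 52] = ca 92 bd d3 fa 1b 34 is exactly B = 7 bytes: K' = ca 92 bd d3 fa 1b 34.
XOR each byte with 0x5c: ca⊕5c=96, 92⊕5c=ce, bd⊕5c=e1, d3⊕5c=8f, fa⊕5c=a6, 1b⊕5c=47, 34⊕5c=68.

96cee18fa64768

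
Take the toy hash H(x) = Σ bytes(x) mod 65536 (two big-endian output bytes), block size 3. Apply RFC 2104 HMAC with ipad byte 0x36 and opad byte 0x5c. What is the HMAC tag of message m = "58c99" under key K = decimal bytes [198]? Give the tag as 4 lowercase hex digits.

01f2

Key decimal bytes [198] = c6 is 1 byte ≤ B = 3; zero-pad to 3 bytes: K' = c6 00 00.
K' ⊕ ipad = f0 36 36.  K' ⊕ opad = 9a 5c 5c.
Inner input = (K'⊕ipad) ∥ m = f0 36 36 ∥ 35 38 63 39 39.
Inner hash: sum = 240+54+54+53+56+99+57+57 = 670 → 02 9e.
Outer input = (K'⊕opad) ∥ inner = 9a 5c 5c ∥ 02 9e.
Outer hash (tag): sum = 154+92+92+2+158 = 498 → 01 f2.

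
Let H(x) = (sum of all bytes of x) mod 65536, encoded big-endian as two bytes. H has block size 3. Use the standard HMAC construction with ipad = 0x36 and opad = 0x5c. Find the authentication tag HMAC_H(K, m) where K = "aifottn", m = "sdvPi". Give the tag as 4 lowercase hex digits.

0199

Key "aifottn" = 61 69 66 6f 74 74 6e is 7 bytes > B = 3, so hash it first: H(key) = 02 f5, then zero-pad to 3 bytes: K' = 02 f5 00.
K' ⊕ ipad = 34 c3 36.  K' ⊕ opad = 5e a9 5c.
Inner input = (K'⊕ipad) ∥ m = 34 c3 36 ∥ 73 64 76 50 69.
Inner hash: sum = 52+195+54+115+100+118+80+105 = 819 → 03 33.
Outer input = (K'⊕opad) ∥ inner = 5e a9 5c ∥ 03 33.
Outer hash (tag): sum = 94+169+92+3+51 = 409 → 01 99.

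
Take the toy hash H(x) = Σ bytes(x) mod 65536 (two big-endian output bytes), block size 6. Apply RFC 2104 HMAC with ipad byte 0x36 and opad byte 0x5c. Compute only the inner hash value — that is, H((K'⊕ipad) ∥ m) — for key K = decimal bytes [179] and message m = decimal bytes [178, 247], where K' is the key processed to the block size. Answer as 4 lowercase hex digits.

Key decimal bytes [179] = b3 is 1 byte ≤ B = 6; zero-pad to 6 bytes: K' = b3 00 00 00 00 00.
K' ⊕ ipad = 85 36 36 36 36 36.
Inner input = 85 36 36 36 36 36 ∥ b2 f7.
Inner hash: sum = 133+54+54+54+54+54+178+247 = 828 → 03 3c.

033c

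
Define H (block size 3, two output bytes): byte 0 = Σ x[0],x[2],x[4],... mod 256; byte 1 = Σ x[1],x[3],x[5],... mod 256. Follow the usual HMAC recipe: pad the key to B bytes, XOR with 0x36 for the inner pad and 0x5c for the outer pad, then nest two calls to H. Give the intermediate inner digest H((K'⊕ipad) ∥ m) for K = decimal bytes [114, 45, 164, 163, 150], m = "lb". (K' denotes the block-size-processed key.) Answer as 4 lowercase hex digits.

3252

Key decimal bytes [114, 45, 164, 163, 150] = 72 2d a4 a3 96 is 5 bytes > B = 3, so hash it first: H(key) = ac d0, then zero-pad to 3 bytes: K' = ac d0 00.
K' ⊕ ipad = 9a e6 36.
Inner input = 9a e6 36 ∥ 6c 62.
Inner hash: even-index sum = 306 mod 256 = 50; odd-index sum = 338 mod 256 = 82 → 32 52.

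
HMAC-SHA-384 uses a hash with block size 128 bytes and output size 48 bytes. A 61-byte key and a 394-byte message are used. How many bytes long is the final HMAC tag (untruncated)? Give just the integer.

48

The tag is one SHA-384 digest: 48 bytes.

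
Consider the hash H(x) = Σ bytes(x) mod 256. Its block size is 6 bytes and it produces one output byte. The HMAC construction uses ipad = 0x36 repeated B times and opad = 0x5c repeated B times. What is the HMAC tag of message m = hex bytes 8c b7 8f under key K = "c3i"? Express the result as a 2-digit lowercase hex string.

Key "c3i" = 63 33 69 is 3 bytes ≤ B = 6; zero-pad to 6 bytes: K' = 63 33 69 00 00 00.
K' ⊕ ipad = 55 05 5f 36 36 36.  K' ⊕ opad = 3f 6f 35 5c 5c 5c.
Inner input = (K'⊕ipad) ∥ m = 55 05 5f 36 36 36 ∥ 8c b7 8f.
Inner hash: sum = 85+5+95+54+54+54+140+183+143 = 813; mod 256 = 45 → 2d.
Outer input = (K'⊕opad) ∥ inner = 3f 6f 35 5c 5c 5c ∥ 2d.
Outer hash (tag): sum = 63+111+53+92+92+92+45 = 548; mod 256 = 36 → 24.

24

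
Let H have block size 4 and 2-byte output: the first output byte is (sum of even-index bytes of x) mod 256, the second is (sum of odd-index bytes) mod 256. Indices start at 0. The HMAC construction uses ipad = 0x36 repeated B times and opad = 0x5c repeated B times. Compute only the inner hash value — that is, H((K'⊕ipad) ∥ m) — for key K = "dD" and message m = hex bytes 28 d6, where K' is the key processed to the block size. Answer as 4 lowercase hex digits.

b07e

Key "dD" = 64 44 is 2 bytes ≤ B = 4; zero-pad to 4 bytes: K' = 64 44 00 00.
K' ⊕ ipad = 52 72 36 36.
Inner input = 52 72 36 36 ∥ 28 d6.
Inner hash: even-index sum = 176 mod 256 = 176; odd-index sum = 382 mod 256 = 126 → b0 7e.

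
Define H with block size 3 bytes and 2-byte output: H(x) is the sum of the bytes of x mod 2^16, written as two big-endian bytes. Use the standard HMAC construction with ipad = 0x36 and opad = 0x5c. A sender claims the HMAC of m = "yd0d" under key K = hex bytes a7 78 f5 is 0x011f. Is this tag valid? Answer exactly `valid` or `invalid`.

invalid

Key hex bytes a7 78 f5 is exactly B = 3 bytes: K' = a7 78 f5.
K' ⊕ ipad = 91 4e c3; K' ⊕ opad = fb 24 a9.
Inner hash: sum = 145+78+195+121+100+48+100 = 787 → 03 13.
Outer hash (recomputed tag): sum = 251+36+169+3+19 = 478 → 01 de.
Recomputed tag = 01de; claimed = 011f → mismatch.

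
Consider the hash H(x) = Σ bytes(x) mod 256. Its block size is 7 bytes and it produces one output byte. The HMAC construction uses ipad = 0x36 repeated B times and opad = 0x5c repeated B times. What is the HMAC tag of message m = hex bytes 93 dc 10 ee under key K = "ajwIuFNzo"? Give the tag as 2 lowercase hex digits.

Key "ajwIuFNzo" = 61 6a 77 49 75 46 4e 7a 6f is 9 bytes > B = 7, so hash it first: H(key) = 7d, then zero-pad to 7 bytes: K' = 7d 00 00 00 00 00 00.
K' ⊕ ipad = 4b 36 36 36 36 36 36.  K' ⊕ opad = 21 5c 5c 5c 5c 5c 5c.
Inner input = (K'⊕ipad) ∥ m = 4b 36 36 36 36 36 36 ∥ 93 dc 10 ee.
Inner hash: sum = 75+54+54+54+54+54+54+147+220+16+238 = 1020; mod 256 = 252 → fc.
Outer input = (K'⊕opad) ∥ inner = 21 5c 5c 5c 5c 5c 5c ∥ fc.
Outer hash (tag): sum = 33+92+92+92+92+92+92+252 = 837; mod 256 = 69 → 45.

45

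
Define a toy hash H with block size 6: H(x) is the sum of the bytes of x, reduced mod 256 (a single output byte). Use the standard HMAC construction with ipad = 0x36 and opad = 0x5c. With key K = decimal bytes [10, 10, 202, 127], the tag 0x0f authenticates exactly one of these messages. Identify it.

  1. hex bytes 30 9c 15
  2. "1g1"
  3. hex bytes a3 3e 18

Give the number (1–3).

Key decimal bytes [10, 10, 202, 127] = 0a 0a ca 7f is 4 bytes ≤ B = 6; zero-pad to 6 bytes: K' = 0a 0a ca 7f 00 00.
K' ⊕ ipad = 3c 3c fc 49 36 36; K' ⊕ opad = 56 56 96 23 5c 5c.
m1: inner = H(3c 3c fc 49 36 36 30 9c 15) = 0a; tag = H(56 56 96 23 5c 5c 0a) = 27
m2: inner = H(3c 3c fc 49 36 36 31 67 31) = f2; tag = H(56 56 96 23 5c 5c f2) = 0f ← matches
m3: inner = H(3c 3c fc 49 36 36 a3 3e 18) = 22; tag = H(56 56 96 23 5c 5c 22) = 3f

2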